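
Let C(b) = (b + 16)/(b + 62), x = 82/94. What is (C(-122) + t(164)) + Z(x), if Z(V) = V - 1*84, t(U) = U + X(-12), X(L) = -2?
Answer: 113701/1410 ≈ 80.639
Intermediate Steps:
x = 41/47 (x = 82*(1/94) = 41/47 ≈ 0.87234)
C(b) = (16 + b)/(62 + b)
t(U) = -2 + U (t(U) = U - 2 = -2 + U)
Z(V) = -84 + V (Z(V) = V - 84 = -84 + V)
(C(-122) + t(164)) + Z(x) = ((16 - 122)/(62 - 122) + (-2 + 164)) + (-84 + 41/47) = (-106/(-60) + 162) - 3907/47 = (-1/60*(-106) + 162) - 3907/47 = (53/30 + 162) - 3907/47 = 4913/30 - 3907/47 = 113701/1410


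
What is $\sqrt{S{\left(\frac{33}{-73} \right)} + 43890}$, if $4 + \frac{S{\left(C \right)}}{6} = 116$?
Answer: $\sqrt{44562} \approx 211.1$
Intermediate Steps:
$S{\left(C \right)} = 672$ ($S{\left(C \right)} = -24 + 6 \cdot 116 = -24 + 696 = 672$)
$\sqrt{S{\left(\frac{33}{-73} \right)} + 43890} = \sqrt{672 + 43890} = \sqrt{44562}$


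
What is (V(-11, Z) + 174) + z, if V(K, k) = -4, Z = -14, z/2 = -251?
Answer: -332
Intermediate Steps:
z = -502 (z = 2*(-251) = -502)
(V(-11, Z) + 174) + z = (-4 + 174) - 502 = 170 - 502 = -332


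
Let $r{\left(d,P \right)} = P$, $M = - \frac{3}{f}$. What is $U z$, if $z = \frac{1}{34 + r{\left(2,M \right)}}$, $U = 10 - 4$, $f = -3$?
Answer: $\frac{6}{35} \approx 0.17143$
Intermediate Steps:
$M = 1$ ($M = - \frac{3}{-3} = \left(-3\right) \left(- \frac{1}{3}\right) = 1$)
$U = 6$
$z = \frac{1}{35}$ ($z = \frac{1}{34 + 1} = \frac{1}{35} \approx 0.028571$)
$U z = 6 \cdot \frac{1}{35} = \frac{6}{35}$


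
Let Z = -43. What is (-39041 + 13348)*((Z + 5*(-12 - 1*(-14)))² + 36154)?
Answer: -956884399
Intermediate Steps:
(-39041 + 13348)*((Z + 5*(-12 - 1*(-14)))² + 36154) = (-39041 + 13348)*((-43 + 5*(-12 - 1*(-14)))² + 36154) = -25693*((-43 + 5*(-12 + 14))² + 36154) = -25693*((-43 + 5*2)² + 36154) = -25693*((-43 + 10)² + 36154) = -25693*((-33)² + 36154) = -25693*(1089 + 36154) = -25693*37243 = -956884399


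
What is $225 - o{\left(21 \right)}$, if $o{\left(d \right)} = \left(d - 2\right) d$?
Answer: $-174$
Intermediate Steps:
$o{\left(d \right)} = d \left(-2 + d\right)$ ($o{\left(d \right)} = \left(-2 + d\right) d = d \left(-2 + d\right)$)
$225 - o{\left(21 \right)} = 225 - 21 \left(-2 + 21\right) = 225 - 21 \cdot 19 = 225 - 399 = -174$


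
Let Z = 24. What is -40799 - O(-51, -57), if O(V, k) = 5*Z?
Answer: -40919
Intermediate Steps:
O(V, k) = 120 (O(V, k) = 5*24 = 120)
-40799 - O(-51, -57) = -40799 - 1*120 = -40799 - 120 = -40919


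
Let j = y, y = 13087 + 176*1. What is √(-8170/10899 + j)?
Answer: √175044318337/3633 ≈ 115.16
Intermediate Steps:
y = 13263 (y = 13087 + 176 = 13263)
j = 13263
√(-8170/10899 + j) = √(-8170/10899 + 13263) = √(144545267/10899) = √175044318337/3633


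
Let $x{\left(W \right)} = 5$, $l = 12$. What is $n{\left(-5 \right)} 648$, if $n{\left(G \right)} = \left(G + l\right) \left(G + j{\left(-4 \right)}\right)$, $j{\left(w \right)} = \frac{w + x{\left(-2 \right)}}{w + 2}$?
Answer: $-24948$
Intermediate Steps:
$j{\left(w \right)} = \frac{5 + w}{2 + w}$ ($j{\left(w \right)} = \frac{w + 5}{w + 2} = \frac{5 + w}{2 + w}$)
$n{\left(G \right)} = \left(12 + G\right) \left(- \frac{1}{2} + G\right)$ ($n{\left(G \right)} = \left(G + 12\right) \left(G + \frac{5 - 4}{2 - 4}\right) = \left(12 + G\right) \left(G + \frac{1}{-2} \cdot 1\right) = \left(12 + G\right) \left(G - \frac{1}{2}\right) = \left(12 + G\right) \left(- \frac{1}{2} + G\right)$)
$n{\left(-5 \right)} 648 = \left(-6 + \left(-5\right)^{2} + \frac{23}{2} \left(-5\right)\right) 648 = \left(-6 + 25 - \frac{115}{2}\right) 648 = \left(- \frac{77}{2}\right) 648 = -24948$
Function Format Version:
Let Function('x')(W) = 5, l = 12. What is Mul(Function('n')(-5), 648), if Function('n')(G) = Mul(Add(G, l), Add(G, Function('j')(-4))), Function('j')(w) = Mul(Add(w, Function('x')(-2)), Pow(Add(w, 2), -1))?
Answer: -24948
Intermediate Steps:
Function('j')(w) = Mul(Pow(Add(2, w), -1), Add(5, w)) (Function('j')(w) = Mul(Add(w, 5), Pow(Add(w, 2), -1)) = Mul(Add(5, w), Pow(Add(2, w), -1)) = Mul(Pow(Add(2, w), -1), Add(5, w)))
Function('n')(G) = Mul(Add(12, G), Add(Rational(-1, 2), G)) (Function('n')(G) = Mul(Add(G, 12), Add(G, Mul(Pow(Add(2, -4), -1), Add(5, -4)))) = Mul(Add(12, G), Add(G, Mul(Pow(-2, -1), 1))) = Mul(Add(12, G), Add(G, Mul(Rational(-1, 2), 1))) = Mul(Add(12, G), Add(G, Rational(-1, 2))) = Mul(Add(12, G), Add(Rational(-1, 2), G)))
Mul(Function('n')(-5), 648) = Mul(Add(-6, Pow(-5, 2), Mul(Rational(23, 2), -5)), 648) = Mul(Add(-6, 25, Rational(-115, 2)), 648) = Mul(Rational(-77, 2), 648) = -24948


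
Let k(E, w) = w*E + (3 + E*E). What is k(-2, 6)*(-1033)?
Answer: 5165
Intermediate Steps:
k(E, w) = 3 + E**2 + E*w (k(E, w) = E*w + (3 + E**2) = 3 + E**2 + E*w)
k(-2, 6)*(-1033) = (3 + (-2)**2 - 2*6)*(-1033) = (3 + 4 - 12)*(-1033) = -5*(-1033) = 5165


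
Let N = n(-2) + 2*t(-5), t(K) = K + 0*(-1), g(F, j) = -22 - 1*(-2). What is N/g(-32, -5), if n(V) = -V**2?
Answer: 7/10 ≈ 0.70000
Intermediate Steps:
g(F, j) = -20 (g(F, j) = -22 + 2 = -20)
t(K) = K (t(K) = K + 0 = K)
N = -14 (N = -1*(-2)**2 + 2*(-5) = -1*4 - 10 = -4 - 10 = -14)
N/g(-32, -5) = -14/(-20) = -1/20*(-14) = 7/10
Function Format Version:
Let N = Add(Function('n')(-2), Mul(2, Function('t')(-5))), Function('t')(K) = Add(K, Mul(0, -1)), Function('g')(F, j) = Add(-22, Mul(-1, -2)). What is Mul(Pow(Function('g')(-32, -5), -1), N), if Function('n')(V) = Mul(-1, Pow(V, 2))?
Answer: Rational(7, 10) ≈ 0.70000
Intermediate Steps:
Function('g')(F, j) = -20 (Function('g')(F, j) = Add(-22, 2) = -20)
Function('t')(K) = K (Function('t')(K) = Add(K, 0) = K)
N = -14 (N = Add(Mul(-1, Pow(-2, 2)), Mul(2, -5)) = Add(Mul(-1, 4), -10) = Add(-4, -10) = -14)
Mul(Pow(Function('g')(-32, -5), -1), N) = Mul(Pow(-20, -1), -14) = Mul(Rational(-1, 20), -14) = Rational(7, 10)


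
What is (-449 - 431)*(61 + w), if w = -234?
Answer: 152240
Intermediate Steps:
(-449 - 431)*(61 + w) = (-449 - 431)*(61 - 234) = -880*(-173) = 152240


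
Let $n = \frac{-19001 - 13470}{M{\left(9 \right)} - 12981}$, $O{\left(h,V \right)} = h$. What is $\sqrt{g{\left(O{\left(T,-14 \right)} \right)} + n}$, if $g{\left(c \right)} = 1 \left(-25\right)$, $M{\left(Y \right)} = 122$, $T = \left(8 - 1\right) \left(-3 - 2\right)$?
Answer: $\frac{2 i \sqrt{929075609}}{12859} \approx 4.7408 i$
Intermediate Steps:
$T = -35$ ($T = 7 \left(-5\right) = -35$)
$g{\left(c \right)} = -25$
$n = \frac{32471}{12859}$ ($n = \frac{-19001 - 13470}{122 - 12981} = - \frac{32471}{-12859} = \left(-32471\right) \left(- \frac{1}{12859}\right) = \frac{32471}{12859} \approx 2.5252$)
$\sqrt{g{\left(O{\left(T,-14 \right)} \right)} + n} = \sqrt{-25 + \frac{32471}{12859}} = \sqrt{- \frac{289004}{12859}} = \frac{2 i \sqrt{929075609}}{12859}$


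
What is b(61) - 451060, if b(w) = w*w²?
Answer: -224079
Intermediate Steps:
b(w) = w³
b(61) - 451060 = 61³ - 451060 = 226981 - 451060 = -224079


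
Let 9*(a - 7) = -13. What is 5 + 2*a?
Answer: 145/9 ≈ 16.111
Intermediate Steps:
a = 50/9 (a = 7 + (⅑)*(-13) = 7 - 13/9 = 50/9 ≈ 5.5556)
5 + 2*a = 5 + 2*(50/9) = 5 + 100/9 = 145/9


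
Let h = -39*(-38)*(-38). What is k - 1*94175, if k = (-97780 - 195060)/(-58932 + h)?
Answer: -1356648445/14406 ≈ -94173.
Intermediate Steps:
h = -56316 (h = 1482*(-38) = -56316)
k = 36605/14406 (k = (-97780 - 195060)/(-58932 - 56316) = -292840/(-115248) = -292840*(-1/115248) = 36605/14406 ≈ 2.5410)
k - 1*94175 = 36605/14406 - 1*94175 = 36605/14406 - 94175 = -1356648445/14406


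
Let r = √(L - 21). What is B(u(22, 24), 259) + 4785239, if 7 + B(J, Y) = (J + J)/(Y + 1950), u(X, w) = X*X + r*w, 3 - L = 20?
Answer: 10570578456/2209 + 48*I*√38/2209 ≈ 4.7852e+6 + 0.13395*I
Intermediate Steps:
L = -17 (L = 3 - 1*20 = 3 - 20 = -17)
r = I*√38 (r = √(-17 - 21) = √(-38) = I*√38 ≈ 6.1644*I)
u(X, w) = X² + I*w*√38 (u(X, w) = X*X + (I*√38)*w = X² + I*w*√38)
B(J, Y) = -7 + 2*J/(1950 + Y) (B(J, Y) = -7 + (J + J)/(Y + 1950) = -7 + (2*J)/(1950 + Y) = -7 + 2*J/(1950 + Y))
B(u(22, 24), 259) + 4785239 = (-13650 - 7*259 + 2*(22² + I*24*√38))/(1950 + 259) + 4785239 = (-13650 - 1813 + 2*(484 + 24*I*√38))/2209 + 4785239 = (-13650 - 1813 + (968 + 48*I*√38))/2209 + 4785239 = (-14495 + 48*I*√38)/2209 + 4785239 = (-14495/2209 + 48*I*√38/2209) + 4785239 = 10570578456/2209 + 48*I*√38/2209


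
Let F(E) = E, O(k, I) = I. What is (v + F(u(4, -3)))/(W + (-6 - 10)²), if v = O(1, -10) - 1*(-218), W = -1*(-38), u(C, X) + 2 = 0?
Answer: 103/147 ≈ 0.70068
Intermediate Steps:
u(C, X) = -2 (u(C, X) = -2 + 0 = -2)
W = 38
v = 208 (v = -10 - 1*(-218) = -10 + 218 = 208)
(v + F(u(4, -3)))/(W + (-6 - 10)²) = (208 - 2)/(38 + (-6 - 10)²) = 206/(38 + (-16)²) = 206/(38 + 256) = 206/294 = 206*(1/294) = 103/147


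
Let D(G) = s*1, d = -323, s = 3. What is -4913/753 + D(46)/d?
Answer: -1589158/243219 ≈ -6.5339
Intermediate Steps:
D(G) = 3 (D(G) = 3*1 = 3)
-4913/753 + D(46)/d = -4913/753 + 3/(-323) = -4913*1/753 + 3*(-1/323) = -4913/753 - 3/323 = -1589158/243219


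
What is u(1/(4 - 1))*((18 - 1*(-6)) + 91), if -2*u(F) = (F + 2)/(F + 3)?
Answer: -161/4 ≈ -40.250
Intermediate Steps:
u(F) = -(2 + F)/(2*(3 + F)) (u(F) = -(F + 2)/(2*(F + 3)) = -(2 + F)/(2*(3 + F)))
u(1/(4 - 1))*((18 - 1*(-6)) + 91) = ((-2 - 1/(4 - 1))/(2*(3 + 1/(4 - 1))))*((18 - 1*(-6)) + 91) = ((-2 - 1/3)/(2*(3 + 1/3)))*((18 + 6) + 91) = ((-2 - 1*⅓)/(2*(3 + ⅓)))*(24 + 91) = ((-2 - ⅓)/(2*(10/3)))*115 = ((½)*(3/10)*(-7/3))*115 = -7/20*115 = -161/4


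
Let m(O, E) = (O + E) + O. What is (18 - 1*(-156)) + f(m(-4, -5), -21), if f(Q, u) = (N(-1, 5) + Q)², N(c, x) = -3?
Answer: 430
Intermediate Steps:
m(O, E) = E + 2*O (m(O, E) = (E + O) + O = E + 2*O)
f(Q, u) = (-3 + Q)²
(18 - 1*(-156)) + f(m(-4, -5), -21) = (18 - 1*(-156)) + (-3 + (-5 + 2*(-4)))² = (18 + 156) + (-3 + (-5 - 8))² = 174 + (-3 - 13)² = 174 + (-16)² = 174 + 256 = 430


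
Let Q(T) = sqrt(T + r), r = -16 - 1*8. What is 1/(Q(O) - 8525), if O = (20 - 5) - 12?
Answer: -8525/72675646 - I*sqrt(21)/72675646 ≈ -0.0001173 - 6.3055e-8*I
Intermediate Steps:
r = -24 (r = -16 - 8 = -24)
O = 3 (O = 15 - 12 = 3)
Q(T) = sqrt(-24 + T) (Q(T) = sqrt(T - 24) = sqrt(-24 + T))
1/(Q(O) - 8525) = 1/(sqrt(-24 + 3) - 8525) = 1/(sqrt(-21) - 8525) = 1/(I*sqrt(21) - 8525) = 1/(-8525 + I*sqrt(21))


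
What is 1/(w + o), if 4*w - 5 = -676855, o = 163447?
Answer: -2/11531 ≈ -0.00017345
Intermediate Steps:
w = -338425/2 (w = 5/4 + (¼)*(-676855) = 5/4 - 676855/4 = -338425/2 ≈ -1.6921e+5)
1/(w + o) = 1/(-338425/2 + 163447) = 1/(-11531/2) = -2/11531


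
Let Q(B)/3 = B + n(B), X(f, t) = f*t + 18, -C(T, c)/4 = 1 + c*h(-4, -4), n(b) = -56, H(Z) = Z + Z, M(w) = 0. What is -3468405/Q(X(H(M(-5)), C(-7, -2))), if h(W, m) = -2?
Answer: 1156135/38 ≈ 30425.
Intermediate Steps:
H(Z) = 2*Z
C(T, c) = -4 + 8*c (C(T, c) = -4*(1 + c*(-2)) = -4*(1 - 2*c) = -4 + 8*c)
X(f, t) = 18 + f*t
Q(B) = -168 + 3*B (Q(B) = 3*(B - 56) = 3*(-56 + B) = -168 + 3*B)
-3468405/Q(X(H(M(-5)), C(-7, -2))) = -3468405/(-168 + 3*(18 + (2*0)*(-4 + 8*(-2)))) = -3468405/(-168 + 3*(18 + 0*(-4 - 16))) = -3468405/(-168 + 3*(18 + 0*(-20))) = -3468405/(-168 + 3*(18 + 0)) = -3468405/(-168 + 3*18) = -3468405/(-168 + 54) = -3468405/(-114) = -3468405*(-1/114) = 1156135/38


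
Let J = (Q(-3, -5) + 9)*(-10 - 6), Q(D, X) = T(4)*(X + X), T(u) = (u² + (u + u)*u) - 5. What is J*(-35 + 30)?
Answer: -33680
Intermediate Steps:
T(u) = -5 + 3*u² (T(u) = (u² + (2*u)*u) - 5 = (u² + 2*u²) - 5 = 3*u² - 5 = -5 + 3*u²)
Q(D, X) = 86*X (Q(D, X) = (-5 + 3*4²)*(X + X) = (-5 + 3*16)*(2*X) = (-5 + 48)*(2*X) = 43*(2*X) = 86*X)
J = 6736 (J = (86*(-5) + 9)*(-10 - 6) = (-430 + 9)*(-16) = -421*(-16) = 6736)
J*(-35 + 30) = 6736*(-35 + 30) = 6736*(-5) = -33680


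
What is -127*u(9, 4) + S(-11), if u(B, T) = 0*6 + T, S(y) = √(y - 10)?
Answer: -508 + I*√21 ≈ -508.0 + 4.5826*I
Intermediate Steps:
S(y) = √(-10 + y)
u(B, T) = T (u(B, T) = 0 + T = T)
-127*u(9, 4) + S(-11) = -127*4 + √(-10 - 11) = -508 + √(-21) = -508 + I*√21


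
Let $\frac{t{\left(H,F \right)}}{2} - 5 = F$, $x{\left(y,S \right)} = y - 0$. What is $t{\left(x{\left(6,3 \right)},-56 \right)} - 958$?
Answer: $-1060$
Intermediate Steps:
$x{\left(y,S \right)} = y$ ($x{\left(y,S \right)} = y + 0 = y$)
$t{\left(H,F \right)} = 10 + 2 F$
$t{\left(x{\left(6,3 \right)},-56 \right)} - 958 = \left(10 + 2 \left(-56\right)\right) - 958 = \left(10 - 112\right) - 958 = -102 - 958 = -1060$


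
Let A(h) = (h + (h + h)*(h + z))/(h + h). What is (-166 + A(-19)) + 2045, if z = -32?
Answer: 3657/2 ≈ 1828.5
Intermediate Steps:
A(h) = (h + 2*h*(-32 + h))/(2*h) (A(h) = (h + (h + h)*(h - 32))/(h + h) = (h + (2*h)*(-32 + h))/((2*h)) = (h + 2*h*(-32 + h))*(1/(2*h)) = (h + 2*h*(-32 + h))/(2*h))
(-166 + A(-19)) + 2045 = (-166 + (-63/2 - 19)) + 2045 = (-166 - 101/2) + 2045 = -433/2 + 2045 = 3657/2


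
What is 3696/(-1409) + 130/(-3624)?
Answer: -6788737/2553108 ≈ -2.6590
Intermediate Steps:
3696/(-1409) + 130/(-3624) = 3696*(-1/1409) + 130*(-1/3624) = -3696/1409 - 65/1812 = -6788737/2553108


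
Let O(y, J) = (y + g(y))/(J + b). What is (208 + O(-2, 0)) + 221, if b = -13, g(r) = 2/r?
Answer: 5580/13 ≈ 429.23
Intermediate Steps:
O(y, J) = (y + 2/y)/(-13 + J) (O(y, J) = (y + 2/y)/(J - 13) = (y + 2/y)/(-13 + J))
(208 + O(-2, 0)) + 221 = (208 + (2 + (-2)²)/((-2)*(-13 + 0))) + 221 = (208 - ½*(2 + 4)/(-13)) + 221 = (208 - ½*(-1/13)*6) + 221 = (208 + 3/13) + 221 = 2707/13 + 221 = 5580/13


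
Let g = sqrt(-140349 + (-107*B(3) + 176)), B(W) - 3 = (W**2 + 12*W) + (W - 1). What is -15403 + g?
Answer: -15403 + I*sqrt(145523) ≈ -15403.0 + 381.47*I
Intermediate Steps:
B(W) = 2 + W**2 + 13*W (B(W) = 3 + ((W**2 + 12*W) + (W - 1)) = 3 + ((W**2 + 12*W) + (-1 + W)) = 3 + (-1 + W**2 + 13*W) = 2 + W**2 + 13*W)
g = I*sqrt(145523) (g = sqrt(-140349 + (-107*(2 + 3**2 + 13*3) + 176)) = sqrt(-140349 + (-107*(2 + 9 + 39) + 176)) = sqrt(-140349 + (-107*50 + 176)) = sqrt(-140349 + (-5350 + 176)) = sqrt(-140349 - 5174) = sqrt(-145523) = I*sqrt(145523) ≈ 381.47*I)
-15403 + g = -15403 + I*sqrt(145523)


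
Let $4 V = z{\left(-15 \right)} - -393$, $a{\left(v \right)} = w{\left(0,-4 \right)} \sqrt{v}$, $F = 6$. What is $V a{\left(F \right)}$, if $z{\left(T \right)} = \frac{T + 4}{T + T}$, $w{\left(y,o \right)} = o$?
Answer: $- \frac{11801 \sqrt{6}}{30} \approx -963.55$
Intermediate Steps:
$z{\left(T \right)} = \frac{4 + T}{2 T}$
$a{\left(v \right)} = - 4 \sqrt{v}$
$V = \frac{11801}{120}$ ($V = \frac{\frac{4 - 15}{2 \left(-15\right)} - -393}{4} = \frac{\frac{1}{2} \left(- \frac{1}{15}\right) \left(-11\right) + 393}{4} = \frac{\frac{11}{30} + 393}{4} = \frac{1}{4} \cdot \frac{11801}{30} = \frac{11801}{120} \approx 98.342$)
$V a{\left(F \right)} = \frac{11801 \left(- 4 \sqrt{6}\right)}{120} = - \frac{11801 \sqrt{6}}{30}$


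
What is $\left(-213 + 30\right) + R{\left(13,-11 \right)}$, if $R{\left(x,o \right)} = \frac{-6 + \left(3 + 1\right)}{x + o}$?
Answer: $-184$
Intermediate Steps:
$R{\left(x,o \right)} = - \frac{2}{o + x}$ ($R{\left(x,o \right)} = \frac{-6 + 4}{o + x} = - \frac{2}{o + x}$)
$\left(-213 + 30\right) + R{\left(13,-11 \right)} = \left(-213 + 30\right) - \frac{2}{-11 + 13} = -183 - \frac{2}{2} = -183 - 1 = -184$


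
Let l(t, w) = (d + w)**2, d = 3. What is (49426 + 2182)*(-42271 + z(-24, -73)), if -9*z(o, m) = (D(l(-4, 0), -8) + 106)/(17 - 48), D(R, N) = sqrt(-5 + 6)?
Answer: -608639051216/279 ≈ -2.1815e+9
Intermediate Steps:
l(t, w) = (3 + w)**2
D(R, N) = 1 (D(R, N) = sqrt(1) = 1)
z(o, m) = 107/279 (z(o, m) = -(1 + 106)/(9*(17 - 48)) = -107/(9*(-31)) = -107*(-1)/(9*31) = -1/9*(-107/31) = 107/279)
(49426 + 2182)*(-42271 + z(-24, -73)) = (49426 + 2182)*(-42271 + 107/279) = 51608*(-11793502/279) = -608639051216/279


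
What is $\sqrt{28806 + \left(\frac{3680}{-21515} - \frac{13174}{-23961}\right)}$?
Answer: $\frac{2 \sqrt{1562374585735699827}}{14729169} \approx 169.72$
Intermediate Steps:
$\sqrt{28806 + \left(\frac{3680}{-21515} - \frac{13174}{-23961}\right)} = \sqrt{28806 + \left(3680 \left(- \frac{1}{21515}\right) - - \frac{1882}{3423}\right)} = \sqrt{28806 + \left(- \frac{736}{4303} + \frac{1882}{3423}\right)} = \sqrt{28806 + \frac{5578918}{14729169}} = \sqrt{\frac{424294021132}{14729169}} = \frac{2 \sqrt{1562374585735699827}}{14729169}$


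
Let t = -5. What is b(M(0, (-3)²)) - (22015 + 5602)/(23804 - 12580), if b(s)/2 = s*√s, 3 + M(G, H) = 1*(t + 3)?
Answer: -27617/11224 - 10*I*√5 ≈ -2.4605 - 22.361*I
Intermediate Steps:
M(G, H) = -5 (M(G, H) = -3 + 1*(-5 + 3) = -3 + 1*(-2) = -3 - 2 = -5)
b(s) = 2*s^(3/2) (b(s) = 2*(s*√s) = 2*s^(3/2))
b(M(0, (-3)²)) - (22015 + 5602)/(23804 - 12580) = 2*(-5)^(3/2) - (22015 + 5602)/(23804 - 12580) = 2*(-5*I*√5) - 27617/11224 = -10*I*√5 - 27617/11224 = -27617/11224 - 10*I*√5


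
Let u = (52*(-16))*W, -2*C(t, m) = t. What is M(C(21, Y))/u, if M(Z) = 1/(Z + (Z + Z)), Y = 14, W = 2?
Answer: 1/52416 ≈ 1.9078e-5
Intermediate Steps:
C(t, m) = -t/2
M(Z) = 1/(3*Z) (M(Z) = 1/(Z + 2*Z) = 1/(3*Z))
u = -1664 (u = (52*(-16))*2 = -832*2 = -1664)
M(C(21, Y))/u = (1/(3*((-1/2*21))))/(-1664) = (1/(3*(-21/2)))*(-1/1664) = ((1/3)*(-2/21))*(-1/1664) = -2/63*(-1/1664) = 1/52416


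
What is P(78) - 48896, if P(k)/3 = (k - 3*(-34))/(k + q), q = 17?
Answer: -928916/19 ≈ -48890.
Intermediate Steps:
P(k) = 3*(102 + k)/(17 + k) (P(k) = 3*((k - 3*(-34))/(k + 17)) = 3*((k + 102)/(17 + k)) = 3*((102 + k)/(17 + k)) = 3*(102 + k)/(17 + k))
P(78) - 48896 = 3*(102 + 78)/(17 + 78) - 48896 = 3*180/95 - 48896 = 3*(1/95)*180 - 48896 = 108/19 - 48896 = -928916/19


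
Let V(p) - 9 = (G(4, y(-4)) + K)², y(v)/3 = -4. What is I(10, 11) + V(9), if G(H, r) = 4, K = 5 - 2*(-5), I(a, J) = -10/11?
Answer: 4060/11 ≈ 369.09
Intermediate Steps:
y(v) = -12 (y(v) = 3*(-4) = -12)
I(a, J) = -10/11 (I(a, J) = -10*1/11 = -10/11)
K = 15 (K = 5 + 10 = 15)
V(p) = 370 (V(p) = 9 + (4 + 15)² = 9 + 19² = 9 + 361 = 370)
I(10, 11) + V(9) = -10/11 + 370 = 4060/11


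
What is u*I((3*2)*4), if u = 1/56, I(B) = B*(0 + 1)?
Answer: 3/7 ≈ 0.42857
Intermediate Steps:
I(B) = B (I(B) = B*1 = B)
u = 1/56 ≈ 0.017857
u*I((3*2)*4) = ((3*2)*4)/56 = (6*4)/56 = (1/56)*24 = 3/7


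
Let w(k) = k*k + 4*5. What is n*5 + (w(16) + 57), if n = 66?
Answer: 663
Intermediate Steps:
w(k) = 20 + k² (w(k) = k² + 20 = 20 + k²)
n*5 + (w(16) + 57) = 66*5 + ((20 + 16²) + 57) = 330 + ((20 + 256) + 57) = 330 + (276 + 57) = 330 + 333 = 663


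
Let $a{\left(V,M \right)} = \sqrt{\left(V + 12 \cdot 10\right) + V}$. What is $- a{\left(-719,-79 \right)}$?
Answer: $- i \sqrt{1318} \approx - 36.304 i$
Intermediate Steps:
$a{\left(V,M \right)} = \sqrt{120 + 2 V}$ ($a{\left(V,M \right)} = \sqrt{\left(V + 120\right) + V} = \sqrt{\left(120 + V\right) + V} = \sqrt{120 + 2 V}$)
$- a{\left(-719,-79 \right)} = - \sqrt{120 + 2 \left(-719\right)} = - \sqrt{120 - 1438} = - \sqrt{-1318} = - i \sqrt{1318}$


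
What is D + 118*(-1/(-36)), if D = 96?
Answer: 1787/18 ≈ 99.278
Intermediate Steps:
D + 118*(-1/(-36)) = 96 + 118*(-1/(-36)) = 96 + 118*(-1*(-1/36)) = 96 + 118*(1/36) = 96 + 59/18 = 1787/18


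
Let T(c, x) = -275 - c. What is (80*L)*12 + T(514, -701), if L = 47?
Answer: 44331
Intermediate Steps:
(80*L)*12 + T(514, -701) = (80*47)*12 + (-275 - 1*514) = 3760*12 + (-275 - 514) = 45120 - 789 = 44331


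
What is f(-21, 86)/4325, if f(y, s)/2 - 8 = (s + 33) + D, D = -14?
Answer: 226/4325 ≈ 0.052254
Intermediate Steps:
f(y, s) = 54 + 2*s (f(y, s) = 16 + 2*((s + 33) - 14) = 16 + 2*((33 + s) - 14) = 16 + 2*(19 + s) = 16 + (38 + 2*s) = 54 + 2*s)
f(-21, 86)/4325 = (54 + 2*86)/4325 = (54 + 172)*(1/4325) = 226*(1/4325) = 226/4325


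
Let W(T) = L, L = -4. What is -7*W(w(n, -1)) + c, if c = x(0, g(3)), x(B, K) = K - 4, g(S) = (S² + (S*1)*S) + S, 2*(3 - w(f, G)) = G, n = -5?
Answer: 45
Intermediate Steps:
w(f, G) = 3 - G/2
W(T) = -4
g(S) = S + 2*S² (g(S) = (S² + S*S) + S = (S² + S²) + S = 2*S² + S = S + 2*S²)
x(B, K) = -4 + K
c = 17 (c = -4 + 3*(1 + 2*3) = -4 + 3*(1 + 6) = -4 + 3*7 = -4 + 21 = 17)
-7*W(w(n, -1)) + c = -7*(-4) + 17 = 28 + 17 = 45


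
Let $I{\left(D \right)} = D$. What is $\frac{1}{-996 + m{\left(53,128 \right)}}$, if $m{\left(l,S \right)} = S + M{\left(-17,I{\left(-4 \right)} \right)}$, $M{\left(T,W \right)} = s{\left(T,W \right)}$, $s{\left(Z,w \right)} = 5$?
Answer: $- \frac{1}{863} \approx -0.0011587$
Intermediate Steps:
$M{\left(T,W \right)} = 5$
$m{\left(l,S \right)} = 5 + S$ ($m{\left(l,S \right)} = S + 5 = 5 + S$)
$\frac{1}{-996 + m{\left(53,128 \right)}} = \frac{1}{-996 + \left(5 + 128\right)} = \frac{1}{-996 + 133} = \frac{1}{-863} = - \frac{1}{863}$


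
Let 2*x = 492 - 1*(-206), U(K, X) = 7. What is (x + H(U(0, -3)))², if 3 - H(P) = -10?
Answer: 131044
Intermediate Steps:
H(P) = 13 (H(P) = 3 - 1*(-10) = 3 + 10 = 13)
x = 349 (x = (492 - 1*(-206))/2 = (492 + 206)/2 = (½)*698 = 349)
(x + H(U(0, -3)))² = (349 + 13)² = 362² = 131044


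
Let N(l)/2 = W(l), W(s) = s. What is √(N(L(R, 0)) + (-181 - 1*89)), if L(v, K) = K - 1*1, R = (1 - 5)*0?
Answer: 4*I*√17 ≈ 16.492*I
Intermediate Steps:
R = 0 (R = -4*0 = 0)
L(v, K) = -1 + K (L(v, K) = K - 1 = -1 + K)
N(l) = 2*l
√(N(L(R, 0)) + (-181 - 1*89)) = √(2*(-1 + 0) + (-181 - 1*89)) = √(2*(-1) + (-181 - 89)) = √(-2 - 270) = √(-272) = 4*I*√17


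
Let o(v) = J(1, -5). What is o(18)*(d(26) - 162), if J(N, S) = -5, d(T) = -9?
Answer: 855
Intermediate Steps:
o(v) = -5
o(18)*(d(26) - 162) = -5*(-9 - 162) = -5*(-171) = 855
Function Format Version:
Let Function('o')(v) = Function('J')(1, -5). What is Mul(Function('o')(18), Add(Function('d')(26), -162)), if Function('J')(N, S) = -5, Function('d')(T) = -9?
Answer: 855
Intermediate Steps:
Function('o')(v) = -5
Mul(Function('o')(18), Add(Function('d')(26), -162)) = Mul(-5, Add(-9, -162)) = Mul(-5, -171) = 855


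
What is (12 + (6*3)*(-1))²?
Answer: 36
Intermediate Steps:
(12 + (6*3)*(-1))² = (12 + 18*(-1))² = (12 - 18)² = (-6)² = 36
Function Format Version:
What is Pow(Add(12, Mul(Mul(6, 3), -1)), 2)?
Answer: 36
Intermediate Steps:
Pow(Add(12, Mul(Mul(6, 3), -1)), 2) = Pow(Add(12, Mul(18, -1)), 2) = Pow(Add(12, -18), 2) = Pow(-6, 2) = 36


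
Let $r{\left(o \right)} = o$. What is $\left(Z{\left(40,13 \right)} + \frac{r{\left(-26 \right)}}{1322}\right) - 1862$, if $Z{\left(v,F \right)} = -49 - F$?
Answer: $- \frac{1271777}{661} \approx -1924.0$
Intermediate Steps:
$\left(Z{\left(40,13 \right)} + \frac{r{\left(-26 \right)}}{1322}\right) - 1862 = \left(\left(-49 - 13\right) - \frac{26}{1322}\right) - 1862 = \left(\left(-49 - 13\right) - \frac{13}{661}\right) - 1862 = \left(-62 - \frac{13}{661}\right) - 1862 = - \frac{40995}{661} - 1862 = - \frac{1271777}{661}$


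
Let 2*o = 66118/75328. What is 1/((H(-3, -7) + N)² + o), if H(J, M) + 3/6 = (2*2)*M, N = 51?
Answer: 75328/38167859 ≈ 0.0019736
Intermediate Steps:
H(J, M) = -½ + 4*M (H(J, M) = -½ + (2*2)*M = -½ + 4*M)
o = 33059/75328 (o = (66118/75328)/2 = (66118*(1/75328))/2 = (½)*(33059/37664) = 33059/75328 ≈ 0.43887)
1/((H(-3, -7) + N)² + o) = 1/(((-½ + 4*(-7)) + 51)² + 33059/75328) = 1/(((-½ - 28) + 51)² + 33059/75328) = 1/((-57/2 + 51)² + 33059/75328) = 1/((45/2)² + 33059/75328) = 1/(2025/4 + 33059/75328) = 1/(38167859/75328) = 75328/38167859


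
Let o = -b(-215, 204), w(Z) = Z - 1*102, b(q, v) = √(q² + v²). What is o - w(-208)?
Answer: 310 - √87841 ≈ 13.620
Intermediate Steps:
w(Z) = -102 + Z (w(Z) = Z - 102 = -102 + Z)
o = -√87841 (o = -√((-215)² + 204²) = -√(46225 + 41616) = -√87841 ≈ -296.38)
o - w(-208) = -√87841 - (-102 - 208) = -√87841 - 1*(-310) = -√87841 + 310 = 310 - √87841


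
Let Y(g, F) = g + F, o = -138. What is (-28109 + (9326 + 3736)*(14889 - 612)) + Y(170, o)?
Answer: 186458097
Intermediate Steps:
Y(g, F) = F + g
(-28109 + (9326 + 3736)*(14889 - 612)) + Y(170, o) = (-28109 + (9326 + 3736)*(14889 - 612)) + (-138 + 170) = (-28109 + 13062*14277) + 32 = (-28109 + 186486174) + 32 = 186458065 + 32 = 186458097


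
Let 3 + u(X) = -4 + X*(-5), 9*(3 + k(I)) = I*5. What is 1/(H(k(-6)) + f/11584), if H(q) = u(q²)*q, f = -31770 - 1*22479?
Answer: 312768/409674605 ≈ 0.00076345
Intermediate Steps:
k(I) = -3 + 5*I/9 (k(I) = -3 + (I*5)/9 = -3 + (5*I)/9 = -3 + 5*I/9)
f = -54249 (f = -31770 - 22479 = -54249)
u(X) = -7 - 5*X (u(X) = -3 + (-4 + X*(-5)) = -3 + (-4 - 5*X) = -7 - 5*X)
H(q) = q*(-7 - 5*q²) (H(q) = (-7 - 5*q²)*q = q*(-7 - 5*q²))
1/(H(k(-6)) + f/11584) = 1/(-(-3 + (5/9)*(-6))*(7 + 5*(-3 + (5/9)*(-6))²) - 54249/11584) = 1/(-(-3 - 10/3)*(7 + 5*(-3 - 10/3)²) - 54249*1/11584) = 1/(-1*(-19/3)*(7 + 5*(-19/3)²) - 54249/11584) = 1/(-1*(-19/3)*(7 + 5*(361/9)) - 54249/11584) = 1/(-1*(-19/3)*(7 + 1805/9) - 54249/11584) = 1/(-1*(-19/3)*1868/9 - 54249/11584) = 1/(35492/27 - 54249/11584) = 1/(409674605/312768) = 312768/409674605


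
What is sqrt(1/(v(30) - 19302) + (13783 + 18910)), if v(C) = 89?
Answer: 28*sqrt(15393205831)/19213 ≈ 180.81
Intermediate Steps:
sqrt(1/(v(30) - 19302) + (13783 + 18910)) = sqrt(1/(89 - 19302) + (13783 + 18910)) = sqrt(1/(-19213) + 32693) = sqrt(-1/19213 + 32693) = sqrt(628130608/19213) = 28*sqrt(15393205831)/19213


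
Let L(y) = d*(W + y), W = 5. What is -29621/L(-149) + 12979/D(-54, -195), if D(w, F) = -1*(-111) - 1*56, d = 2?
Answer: 5367107/15840 ≈ 338.83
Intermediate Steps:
D(w, F) = 55 (D(w, F) = 111 - 56 = 55)
L(y) = 10 + 2*y (L(y) = 2*(5 + y) = 10 + 2*y)
-29621/L(-149) + 12979/D(-54, -195) = -29621/(10 + 2*(-149)) + 12979/55 = -29621/(10 - 298) + 12979*(1/55) = -29621/(-288) + 12979/55 = -29621*(-1/288) + 12979/55 = 29621/288 + 12979/55 = 5367107/15840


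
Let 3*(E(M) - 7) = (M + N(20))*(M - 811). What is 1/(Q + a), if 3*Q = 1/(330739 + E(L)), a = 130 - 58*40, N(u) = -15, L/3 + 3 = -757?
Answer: -8086083/17708521769 ≈ -0.00045662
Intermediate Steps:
L = -2280 (L = -9 + 3*(-757) = -9 - 2271 = -2280)
E(M) = 7 + (-811 + M)*(-15 + M)/3 (E(M) = 7 + ((M - 15)*(M - 811))/3 = 7 + ((-15 + M)*(-811 + M))/3 = 7 + ((-811 + M)*(-15 + M))/3 = 7 + (-811 + M)*(-15 + M)/3)
a = -2190 (a = 130 - 2320 = -2190)
Q = 1/8086083 (Q = 1/(3*(330739 + (4062 - 826/3*(-2280) + (⅓)*(-2280)²))) = 1/(3*(330739 + (4062 + 627760 + (⅓)*5198400))) = 1/(3*(330739 + (4062 + 627760 + 1732800))) = 1/(3*(330739 + 2364622)) = (⅓)/2695361 = (⅓)*(1/2695361) = 1/8086083 ≈ 1.2367e-7)
1/(Q + a) = 1/(1/8086083 - 2190) = 1/(-17708521769/8086083) = -8086083/17708521769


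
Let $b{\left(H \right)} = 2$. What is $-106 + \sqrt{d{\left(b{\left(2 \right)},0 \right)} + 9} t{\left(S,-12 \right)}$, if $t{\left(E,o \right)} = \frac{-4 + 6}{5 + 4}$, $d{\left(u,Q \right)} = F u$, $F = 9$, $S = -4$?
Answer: $-106 + \frac{2 \sqrt{3}}{3} \approx -104.85$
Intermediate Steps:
$d{\left(u,Q \right)} = 9 u$
$t{\left(E,o \right)} = \frac{2}{9}$
$-106 + \sqrt{d{\left(b{\left(2 \right)},0 \right)} + 9} t{\left(S,-12 \right)} = -106 + \sqrt{9 \cdot 2 + 9} \cdot \frac{2}{9} = -106 + \sqrt{18 + 9} \cdot \frac{2}{9} = -106 + \sqrt{27} \cdot \frac{2}{9} = -106 + 3 \sqrt{3} \cdot \frac{2}{9} = -106 + \frac{2 \sqrt{3}}{3}$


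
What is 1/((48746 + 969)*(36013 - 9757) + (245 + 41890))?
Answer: 1/1305359175 ≈ 7.6607e-10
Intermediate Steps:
1/((48746 + 969)*(36013 - 9757) + (245 + 41890)) = 1/(49715*26256 + 42135) = 1/(1305317040 + 42135) = 1/1305359175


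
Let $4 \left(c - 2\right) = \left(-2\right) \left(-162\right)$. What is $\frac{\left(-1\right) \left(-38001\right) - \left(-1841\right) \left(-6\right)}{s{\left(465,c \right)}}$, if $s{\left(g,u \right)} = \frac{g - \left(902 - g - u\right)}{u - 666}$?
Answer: $- \frac{5238255}{37} \approx -1.4157 \cdot 10^{5}$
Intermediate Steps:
$c = 83$ ($c = 2 + \frac{\left(-2\right) \left(-162\right)}{4} = 2 + \frac{1}{4} \cdot 324 = 2 + 81 = 83$)
$s{\left(g,u \right)} = \frac{-902 + u + 2 g}{-666 + u}$ ($s{\left(g,u \right)} = \frac{g + \left(-902 + g + u\right)}{-666 + u} = \frac{-902 + u + 2 g}{-666 + u}$)
$\frac{\left(-1\right) \left(-38001\right) - \left(-1841\right) \left(-6\right)}{s{\left(465,c \right)}} = \frac{\left(-1\right) \left(-38001\right) - \left(-1841\right) \left(-6\right)}{\frac{1}{-666 + 83} \left(-902 + 83 + 2 \cdot 465\right)} = \frac{38001 - 11046}{\frac{1}{-583} \left(-902 + 83 + 930\right)} = \frac{38001 - 11046}{\left(- \frac{1}{583}\right) 111} = \frac{26955}{- \frac{111}{583}} = 26955 \left(- \frac{583}{111}\right) = - \frac{5238255}{37}$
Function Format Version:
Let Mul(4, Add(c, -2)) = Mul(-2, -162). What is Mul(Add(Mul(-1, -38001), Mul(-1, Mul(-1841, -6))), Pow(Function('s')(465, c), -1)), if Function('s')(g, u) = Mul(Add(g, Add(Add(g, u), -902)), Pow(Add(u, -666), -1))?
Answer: Rational(-5238255, 37) ≈ -1.4157e+5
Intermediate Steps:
c = 83 (c = Add(2, Mul(Rational(1, 4), Mul(-2, -162))) = Add(2, Mul(Rational(1, 4), 324)) = Add(2, 81) = 83)
Function('s')(g, u) = Mul(Pow(Add(-666, u), -1), Add(-902, u, Mul(2, g))) (Function('s')(g, u) = Mul(Add(g, Add(-902, g, u)), Pow(Add(-666, u), -1)) = Mul(Add(-902, u, Mul(2, g)), Pow(Add(-666, u), -1)) = Mul(Pow(Add(-666, u), -1), Add(-902, u, Mul(2, g))))
Mul(Add(Mul(-1, -38001), Mul(-1, Mul(-1841, -6))), Pow(Function('s')(465, c), -1)) = Mul(Add(Mul(-1, -38001), Mul(-1, Mul(-1841, -6))), Pow(Mul(Pow(Add(-666, 83), -1), Add(-902, 83, Mul(2, 465))), -1)) = Mul(Add(38001, Mul(-1, 11046)), Pow(Mul(Pow(-583, -1), Add(-902, 83, 930)), -1)) = Mul(Add(38001, -11046), Pow(Mul(Rational(-1, 583), 111), -1)) = Mul(26955, Pow(Rational(-111, 583), -1)) = Mul(26955, Rational(-583, 111)) = Rational(-5238255, 37)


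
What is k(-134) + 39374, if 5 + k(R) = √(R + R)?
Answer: 39369 + 2*I*√67 ≈ 39369.0 + 16.371*I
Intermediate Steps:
k(R) = -5 + √2*√R (k(R) = -5 + √(R + R) = -5 + √(2*R) = -5 + √2*√R)
k(-134) + 39374 = (-5 + √2*√(-134)) + 39374 = (-5 + √2*(I*√134)) + 39374 = (-5 + 2*I*√67) + 39374 = 39369 + 2*I*√67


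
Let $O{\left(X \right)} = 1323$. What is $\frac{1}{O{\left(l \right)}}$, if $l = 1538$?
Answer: $\frac{1}{1323} \approx 0.00075586$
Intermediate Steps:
$\frac{1}{O{\left(l \right)}} = \frac{1}{1323}$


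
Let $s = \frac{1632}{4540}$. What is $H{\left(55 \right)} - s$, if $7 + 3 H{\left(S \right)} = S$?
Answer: $\frac{17752}{1135} \approx 15.641$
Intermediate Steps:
$H{\left(S \right)} = - \frac{7}{3} + \frac{S}{3}$
$s = \frac{408}{1135}$ ($s = 1632 \cdot \frac{1}{4540} = \frac{408}{1135} \approx 0.35947$)
$H{\left(55 \right)} - s = \left(- \frac{7}{3} + \frac{1}{3} \cdot 55\right) - \frac{408}{1135} = \left(- \frac{7}{3} + \frac{55}{3}\right) - \frac{408}{1135} = 16 - \frac{408}{1135} = \frac{17752}{1135}$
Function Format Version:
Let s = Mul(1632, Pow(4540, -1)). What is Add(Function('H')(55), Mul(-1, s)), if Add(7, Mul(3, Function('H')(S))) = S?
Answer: Rational(17752, 1135) ≈ 15.641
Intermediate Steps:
Function('H')(S) = Add(Rational(-7, 3), Mul(Rational(1, 3), S))
s = Rational(408, 1135) (s = Mul(1632, Rational(1, 4540)) = Rational(408, 1135) ≈ 0.35947)
Add(Function('H')(55), Mul(-1, s)) = Add(Add(Rational(-7, 3), Mul(Rational(1, 3), 55)), Mul(-1, Rational(408, 1135))) = Add(Add(Rational(-7, 3), Rational(55, 3)), Rational(-408, 1135)) = Add(16, Rational(-408, 1135)) = Rational(17752, 1135)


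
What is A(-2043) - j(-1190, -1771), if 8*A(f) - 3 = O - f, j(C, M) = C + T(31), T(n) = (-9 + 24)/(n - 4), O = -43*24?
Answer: 47383/36 ≈ 1316.2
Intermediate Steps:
O = -1032
T(n) = 15/(-4 + n)
j(C, M) = 5/9 + C (j(C, M) = C + 15/(-4 + 31) = C + 15/27 = C + 15*(1/27) = C + 5/9 = 5/9 + C)
A(f) = -1029/8 - f/8 (A(f) = 3/8 + (-1032 - f)/8 = 3/8 + (-129 - f/8) = -1029/8 - f/8)
A(-2043) - j(-1190, -1771) = (-1029/8 - ⅛*(-2043)) - (5/9 - 1190) = (-1029/8 + 2043/8) - 1*(-10705/9) = 507/4 + 10705/9 = 47383/36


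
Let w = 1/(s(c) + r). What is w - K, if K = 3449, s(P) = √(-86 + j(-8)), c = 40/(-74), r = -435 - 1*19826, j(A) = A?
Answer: -1415842853796/410508215 - I*√94/410508215 ≈ -3449.0 - 2.3618e-8*I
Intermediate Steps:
r = -20261 (r = -435 - 19826 = -20261)
c = -20/37 (c = 40*(-1/74) = -20/37 ≈ -0.54054)
s(P) = I*√94 (s(P) = √(-86 - 8) = √(-94) = I*√94)
w = 1/(-20261 + I*√94) (w = 1/(I*√94 - 20261) = 1/(-20261 + I*√94) ≈ -4.9356e-5 - 2.36e-8*I)
w - K = (-20261/410508215 - I*√94/410508215) - 1*3449 = (-20261/410508215 - I*√94/410508215) - 3449 = -1415842853796/410508215 - I*√94/410508215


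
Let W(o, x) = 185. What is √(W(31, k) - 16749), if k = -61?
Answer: 2*I*√4141 ≈ 128.7*I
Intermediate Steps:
√(W(31, k) - 16749) = √(185 - 16749) = √(-16564) = 2*I*√4141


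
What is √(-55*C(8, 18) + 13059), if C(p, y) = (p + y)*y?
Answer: 3*I*√1409 ≈ 112.61*I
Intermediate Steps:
C(p, y) = y*(p + y)
√(-55*C(8, 18) + 13059) = √(-990*(8 + 18) + 13059) = √(-990*26 + 13059) = √(-55*468 + 13059) = √(-25740 + 13059) = √(-12681) = 3*I*√1409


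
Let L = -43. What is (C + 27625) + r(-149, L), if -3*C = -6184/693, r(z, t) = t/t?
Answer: 57440638/2079 ≈ 27629.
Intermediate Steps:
r(z, t) = 1
C = 6184/2079 (C = -(-6184)/(3*693) = -⅓*(-6184/693) = 6184/2079 ≈ 2.9745)
(C + 27625) + r(-149, L) = (6184/2079 + 27625) + 1 = 57438559/2079 + 1 = 57440638/2079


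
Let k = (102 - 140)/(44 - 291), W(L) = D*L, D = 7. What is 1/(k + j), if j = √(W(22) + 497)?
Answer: -26/110015 + 169*√651/110015 ≈ 0.038958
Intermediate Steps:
W(L) = 7*L
j = √651 (j = √(7*22 + 497) = √(154 + 497) = √651 ≈ 25.515)
k = 2/13 (k = -38/(-247) = -38*(-1/247) = 2/13 ≈ 0.15385)
1/(k + j) = 1/(2/13 + √651)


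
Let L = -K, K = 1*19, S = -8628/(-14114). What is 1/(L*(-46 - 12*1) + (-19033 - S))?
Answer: -7057/126543381 ≈ -5.5767e-5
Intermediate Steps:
S = 4314/7057 (S = -8628*(-1/14114) = 4314/7057 ≈ 0.61131)
K = 19
L = -19 (L = -1*19 = -19)
1/(L*(-46 - 12*1) + (-19033 - S)) = 1/(-19*(-46 - 12*1) + (-19033 - 1*4314/7057)) = 1/(-19*(-46 - 12) + (-19033 - 4314/7057)) = 1/(-19*(-58) - 134320195/7057) = 1/(1102 - 134320195/7057) = 1/(-126543381/7057) = -7057/126543381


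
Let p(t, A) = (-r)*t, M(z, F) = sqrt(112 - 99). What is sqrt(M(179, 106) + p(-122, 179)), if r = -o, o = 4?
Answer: sqrt(-488 + sqrt(13)) ≈ 22.009*I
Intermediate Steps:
M(z, F) = sqrt(13)
r = -4 (r = -1*4 = -4)
p(t, A) = 4*t (p(t, A) = (-1*(-4))*t = 4*t)
sqrt(M(179, 106) + p(-122, 179)) = sqrt(sqrt(13) + 4*(-122)) = sqrt(sqrt(13) - 488) = sqrt(-488 + sqrt(13))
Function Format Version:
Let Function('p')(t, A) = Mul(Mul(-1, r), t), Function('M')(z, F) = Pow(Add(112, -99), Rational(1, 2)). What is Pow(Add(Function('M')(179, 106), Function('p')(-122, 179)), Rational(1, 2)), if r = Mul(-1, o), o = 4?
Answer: Pow(Add(-488, Pow(13, Rational(1, 2))), Rational(1, 2)) ≈ Mul(22.009, I)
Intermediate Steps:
Function('M')(z, F) = Pow(13, Rational(1, 2))
r = -4 (r = Mul(-1, 4) = -4)
Function('p')(t, A) = Mul(4, t) (Function('p')(t, A) = Mul(Mul(-1, -4), t) = Mul(4, t))
Pow(Add(Function('M')(179, 106), Function('p')(-122, 179)), Rational(1, 2)) = Pow(Add(Pow(13, Rational(1, 2)), Mul(4, -122)), Rational(1, 2)) = Pow(Add(Pow(13, Rational(1, 2)), -488), Rational(1, 2)) = Pow(Add(-488, Pow(13, Rational(1, 2))), Rational(1, 2))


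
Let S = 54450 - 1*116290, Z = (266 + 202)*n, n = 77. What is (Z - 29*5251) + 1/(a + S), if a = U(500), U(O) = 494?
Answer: -7131043079/61346 ≈ -1.1624e+5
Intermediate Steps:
a = 494
Z = 36036 (Z = (266 + 202)*77 = 468*77 = 36036)
S = -61840 (S = 54450 - 116290 = -61840)
(Z - 29*5251) + 1/(a + S) = (36036 - 29*5251) + 1/(494 - 61840) = (36036 - 152279) + 1/(-61346) = -116243 - 1/61346 = -7131043079/61346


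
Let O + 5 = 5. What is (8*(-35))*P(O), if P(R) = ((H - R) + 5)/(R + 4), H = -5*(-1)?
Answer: -700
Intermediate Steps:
O = 0 (O = -5 + 5 = 0)
H = 5
P(R) = (10 - R)/(4 + R) (P(R) = ((5 - R) + 5)/(R + 4) = (10 - R)/(4 + R))
(8*(-35))*P(O) = (8*(-35))*((10 - 1*0)/(4 + 0)) = -280*(10 + 0)/4 = -70*10 = -280*5/2 = -700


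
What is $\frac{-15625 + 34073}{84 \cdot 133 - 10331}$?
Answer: $\frac{18448}{841} \approx 21.936$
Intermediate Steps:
$\frac{-15625 + 34073}{84 \cdot 133 - 10331} = \frac{18448}{11172 - 10331} = \frac{18448}{841}$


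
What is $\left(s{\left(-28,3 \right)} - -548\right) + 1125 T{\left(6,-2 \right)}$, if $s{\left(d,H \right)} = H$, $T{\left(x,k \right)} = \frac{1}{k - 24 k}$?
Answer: $\frac{26471}{46} \approx 575.46$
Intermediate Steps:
$T{\left(x,k \right)} = - \frac{1}{23 k}$ ($T{\left(x,k \right)} = \frac{1}{\left(-23\right) k} = - \frac{1}{23 k}$)
$\left(s{\left(-28,3 \right)} - -548\right) + 1125 T{\left(6,-2 \right)} = \left(3 - -548\right) + 1125 \left(- \frac{1}{23 \left(-2\right)}\right) = \left(3 + 548\right) + 1125 \left(\left(- \frac{1}{23}\right) \left(- \frac{1}{2}\right)\right) = 551 + 1125 \cdot \frac{1}{46} = 551 + \frac{1125}{46} = \frac{26471}{46}$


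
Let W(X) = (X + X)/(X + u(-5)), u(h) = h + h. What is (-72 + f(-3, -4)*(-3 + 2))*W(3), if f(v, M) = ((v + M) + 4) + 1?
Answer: 60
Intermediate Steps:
u(h) = 2*h
f(v, M) = 5 + M + v (f(v, M) = ((M + v) + 4) + 1 = (4 + M + v) + 1 = 5 + M + v)
W(X) = 2*X/(-10 + X) (W(X) = (X + X)/(X + 2*(-5)) = (2*X)/(X - 10) = (2*X)/(-10 + X) = 2*X/(-10 + X))
(-72 + f(-3, -4)*(-3 + 2))*W(3) = (-72 + (5 - 4 - 3)*(-3 + 2))*(2*3/(-10 + 3)) = (-72 - 2*(-1))*(2*3/(-7)) = (-72 + 2)*(2*3*(-⅐)) = -70*(-6/7) = 60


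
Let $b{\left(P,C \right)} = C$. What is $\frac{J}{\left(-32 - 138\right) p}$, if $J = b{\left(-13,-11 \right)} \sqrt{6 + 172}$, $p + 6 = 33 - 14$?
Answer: $\frac{11 \sqrt{178}}{2210} \approx 0.066406$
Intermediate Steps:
$p = 13$ ($p = -6 + \left(33 - 14\right) = -6 + 19 = 13$)
$J = - 11 \sqrt{178}$ ($J = - 11 \sqrt{6 + 172} = - 11 \sqrt{178} \approx -146.76$)
$\frac{J}{\left(-32 - 138\right) p} = \frac{\left(-11\right) \sqrt{178}}{\left(-32 - 138\right) 13} = \frac{\left(-11\right) \sqrt{178}}{\left(-170\right) 13} = \frac{\left(-11\right) \sqrt{178}}{-2210} = - 11 \sqrt{178} \left(- \frac{1}{2210}\right) = \frac{11 \sqrt{178}}{2210}$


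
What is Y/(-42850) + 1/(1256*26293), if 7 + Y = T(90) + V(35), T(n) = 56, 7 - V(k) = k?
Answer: -346730659/707539371400 ≈ -0.00049005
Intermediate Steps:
V(k) = 7 - k
Y = 21 (Y = -7 + (56 + (7 - 1*35)) = -7 + (56 + (7 - 35)) = -7 + (56 - 28) = -7 + 28 = 21)
Y/(-42850) + 1/(1256*26293) = 21/(-42850) + 1/(1256*26293) = 21*(-1/42850) + (1/1256)*(1/26293) = -21/42850 + 1/33024008 = -346730659/707539371400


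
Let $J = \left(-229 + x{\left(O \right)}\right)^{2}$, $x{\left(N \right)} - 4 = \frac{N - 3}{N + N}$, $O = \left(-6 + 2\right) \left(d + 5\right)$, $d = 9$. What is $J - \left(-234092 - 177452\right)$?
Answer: $\frac{5794477817}{12544} \approx 4.6193 \cdot 10^{5}$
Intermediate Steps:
$O = -56$ ($O = \left(-6 + 2\right) \left(9 + 5\right) = \left(-4\right) 14 = -56$)
$x{\left(N \right)} = 4 + \frac{-3 + N}{2 N}$ ($x{\left(N \right)} = 4 + \frac{N - 3}{N + N} = 4 + \frac{-3 + N}{2 N}$)
$J = \frac{632069881}{12544}$ ($J = \left(-229 + \frac{3 \left(-1 + 3 \left(-56\right)\right)}{2 \left(-56\right)}\right)^{2} = \left(-229 + \frac{3}{2} \left(- \frac{1}{56}\right) \left(-1 - 168\right)\right)^{2} = \left(-229 + \frac{3}{2} \left(- \frac{1}{56}\right) \left(-169\right)\right)^{2} = \left(-229 + \frac{507}{112}\right)^{2} = \left(- \frac{25141}{112}\right)^{2} = \frac{632069881}{12544} \approx 50388.0$)
$J - \left(-234092 - 177452\right) = \frac{632069881}{12544} - \left(-234092 - 177452\right) = \frac{632069881}{12544} - -411544 = \frac{632069881}{12544} + 411544 = \frac{5794477817}{12544}$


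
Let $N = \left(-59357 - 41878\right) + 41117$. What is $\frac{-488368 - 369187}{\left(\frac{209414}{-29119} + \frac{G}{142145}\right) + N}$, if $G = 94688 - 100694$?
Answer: $\frac{3549523270276525}{248865573531834} \approx 14.263$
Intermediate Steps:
$G = -6006$ ($G = 94688 - 100694 = -6006$)
$N = -60118$ ($N = -101235 + 41117 = -60118$)
$\frac{-488368 - 369187}{\left(\frac{209414}{-29119} + \frac{G}{142145}\right) + N} = \frac{-488368 - 369187}{\left(\frac{209414}{-29119} - \frac{6006}{142145}\right) - 60118} = - \frac{857555}{\left(209414 \left(- \frac{1}{29119}\right) - \frac{6006}{142145}\right) - 60118} = - \frac{857555}{\left(- \frac{209414}{29119} - \frac{6006}{142145}\right) - 60118} = - \frac{857555}{- \frac{29942041744}{4139120255} - 60118} = - \frac{857555}{- \frac{248865573531834}{4139120255}} = \left(-857555\right) \left(- \frac{4139120255}{248865573531834}\right) = \frac{3549523270276525}{248865573531834}$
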